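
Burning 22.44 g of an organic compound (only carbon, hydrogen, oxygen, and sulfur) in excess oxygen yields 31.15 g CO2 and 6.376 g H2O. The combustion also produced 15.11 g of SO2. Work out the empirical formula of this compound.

mol C = 31.15 / 44.01 = 0.7078; mass C = 0.7078 × 12.01 = 8.501 g
mol H = 2 × (6.376 / 18.02) = 0.7077; mass H = 0.7077 × 1.008 = 0.7133 g
mol S = 15.11 / 64.07 = 0.2358; mass S = 7.563 g
mass O = 22.44 − (16.78) = 5.663 g → mol O = 0.3539
Smallest is S at 0.2358 mol; normalising gives C 3.001, H 3.001, O 1.501, S 1.000
Multiply by 2: C 6.00, H 6.00, O 3.00, S 2.00 → C6H6O3S2

C6H6O3S2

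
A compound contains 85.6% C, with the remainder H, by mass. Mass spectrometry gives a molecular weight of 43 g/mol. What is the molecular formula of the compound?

C3H6

Assume 100 g: 85.6 g C, 14.4 g H.
Moles — C: 85.6 / 12.01 = 7.127 mol; H: 14.4 / 1.008 = 14.29 mol
Smallest is C at 7.127 mol; normalising gives C 1.000, H 2.004
Ratio ≈ 1:2, so the empirical formula is CH2
Empirical-formula mass = 14.03 g/mol
n = 43 / 14.03 = 3.07 ≈ 3
Molecular formula = (CH2)×3 = C3H6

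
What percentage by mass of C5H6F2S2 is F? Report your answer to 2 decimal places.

22.59%

Molar mass = 5(12.01) + 6(1.008) + 2(19.00) + 2(32.07) = 168.238 g/mol
Mass of F per mole = 2 × 19.00 = 38.000 g
% F = 38.000 / 168.238 × 100 = 22.59%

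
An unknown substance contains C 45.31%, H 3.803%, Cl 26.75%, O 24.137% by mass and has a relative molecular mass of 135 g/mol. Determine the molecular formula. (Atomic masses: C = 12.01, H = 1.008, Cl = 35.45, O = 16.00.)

Assume 100 g: 45.31 g C, 3.803 g H, 26.75 g Cl, 24.137 g O.
n(C) = 45.31/12.01 = 3.773, n(H) = 3.803/1.008 = 3.773, n(Cl) = 26.75/35.45 = 0.7546, n(O) = 24.137/16.00 = 1.509
Ratios (÷ 0.7546): C 5.000, H 5.000, Cl 1.000, O 1.999
→ C5H5ClO2
Empirical-formula mass = 132.54 g/mol
n = 135 / 132.54 = 1.02 ≈ 1
Molecular formula = empirical formula = C5H5ClO2

C5H5ClO2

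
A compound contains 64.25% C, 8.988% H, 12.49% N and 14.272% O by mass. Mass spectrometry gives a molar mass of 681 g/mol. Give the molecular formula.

C36H60N6O6

Assume 100 g: 64.25 g C, 8.988 g H, 12.49 g N, 14.272 g O.
Moles — C: 64.25 / 12.01 = 5.35 mol; H: 8.988 / 1.008 = 8.917 mol; N: 12.49 / 14.01 = 0.8915 mol; O: 14.272 / 16.00 = 0.892 mol
Smallest is N at 0.8915 mol; normalising gives C 6.001, H 10.002, N 1.000, O 1.001
≈ 6:10:1:1 → C6H10NO
Empirical-formula mass = 112.15 g/mol
n = 681 / 112.15 = 6.07 ≈ 6
Molecular formula = (C6H10NO)×6 = C36H60N6O6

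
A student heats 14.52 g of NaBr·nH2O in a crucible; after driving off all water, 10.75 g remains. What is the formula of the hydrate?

NaBr·2H2O

Mass of water lost = 14.52 − 10.75 = 3.77 g → 3.77 / 18.02 = 0.2092 mol H2O
Molar mass of NaBr = 102.89 g/mol → mol NaBr = 10.75 / 102.89 = 0.1045
n = 0.2092 / 0.1045 = 2.00 ≈ 2 → NaBr·2H2O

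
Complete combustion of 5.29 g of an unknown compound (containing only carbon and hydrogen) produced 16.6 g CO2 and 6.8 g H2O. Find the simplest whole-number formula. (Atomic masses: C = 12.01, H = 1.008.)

CH2

mol C = 16.6 / 44.01 = 0.3772; mass C = 0.3772 × 12.01 = 4.530 g
mol H = 2 × (6.8 / 18.02) = 0.7547; mass H = 0.7547 × 1.008 = 0.7608 g
Ratios (÷ 0.3772): C 1.000, H 2.001
≈ 1:2 → CH2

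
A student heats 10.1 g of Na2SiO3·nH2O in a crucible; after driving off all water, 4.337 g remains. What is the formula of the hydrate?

Na2SiO3·9H2O

Mass of water lost = 10.1 − 4.337 = 5.763 g → 5.763 / 18.02 = 0.3198 mol H2O
Molar mass of Na2SiO3 = 122.07 g/mol → mol Na2SiO3 = 4.337 / 122.07 = 0.03553
n = 0.3198 / 0.03553 = 9.00 ≈ 9 → Na2SiO3·9H2O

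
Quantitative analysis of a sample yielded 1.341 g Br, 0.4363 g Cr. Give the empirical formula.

Br2Cr

n(Br) = 1.341/79.90 = 0.01678, n(Cr) = 0.4363/52.00 = 0.00839
Ratios (÷ 0.00839): Br 2.000, Cr 1.000
Ratio ≈ 2:1, so the empirical formula is Br2Cr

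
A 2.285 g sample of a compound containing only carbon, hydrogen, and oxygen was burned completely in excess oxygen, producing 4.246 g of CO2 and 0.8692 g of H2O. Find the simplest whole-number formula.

mol C = 4.246 / 44.01 = 0.09648; mass C = 0.09648 × 12.01 = 1.159 g
mol H = 2 × (0.8692 / 18.02) = 0.09647; mass H = 0.09647 × 1.008 = 0.09724 g
mass O = 2.285 − (1.256) = 1.029 g → mol O = 0.06432
Divide by the smallest (0.06432 mol O): C 1.500, H 1.500, O 1.000
Multiply by 2: C 3.00, H 3.00, O 2.00 → C3H3O2

C3H3O2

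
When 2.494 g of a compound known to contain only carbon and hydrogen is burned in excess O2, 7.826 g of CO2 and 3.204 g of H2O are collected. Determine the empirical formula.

mol C = 7.826 / 44.01 = 0.1778; mass C = 0.1778 × 12.01 = 2.136 g
mol H = 2 × (3.204 / 18.02) = 0.3556; mass H = 0.3556 × 1.008 = 0.3584 g
Divide by the smallest (0.1778 mol C): C 1.000, H 2.000
≈ 1:2 → CH2

CH2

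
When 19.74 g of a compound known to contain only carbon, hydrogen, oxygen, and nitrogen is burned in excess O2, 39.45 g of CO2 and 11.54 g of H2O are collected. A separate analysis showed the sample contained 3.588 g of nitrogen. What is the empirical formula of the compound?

mol C = 39.45 / 44.01 = 0.8964; mass C = 0.8964 × 12.01 = 10.77 g
mol H = 2 × (11.54 / 18.02) = 1.281; mass H = 1.281 × 1.008 = 1.291 g
mol N = 3.588 / 14.01 = 0.2561
mass O = 19.74 − (15.64) = 4.095 g → mol O = 0.2560
Smallest is O at 0.256 mol; normalising gives C 3.502, H 5.004, N 1.001, O 1.000
Multiply by 2: C 7.00, H 10.01, N 2.00, O 2.00 → C7H10N2O2

C7H10N2O2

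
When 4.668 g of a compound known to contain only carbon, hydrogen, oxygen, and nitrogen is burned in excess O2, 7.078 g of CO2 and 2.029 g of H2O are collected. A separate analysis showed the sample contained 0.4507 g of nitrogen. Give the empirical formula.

C5H7NO4

mol C = 7.078 / 44.01 = 0.1608; mass C = 0.1608 × 12.01 = 1.932 g
mol H = 2 × (2.029 / 18.02) = 0.2252; mass H = 0.2252 × 1.008 = 0.2270 g
mol N = 0.4507 / 14.01 = 0.03217
mass O = 4.668 − (2.609) = 2.059 g → mol O = 0.1287
Smallest is N at 0.03217 mol; normalising gives C 4.999, H 7.000, N 1.000, O 4.000
≈ 5:7:1:4 → C5H7NO4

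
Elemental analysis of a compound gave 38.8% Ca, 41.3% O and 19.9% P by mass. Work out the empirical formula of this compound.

Ca3O8P2

Assume 100 g: 38.8 g Ca, 41.3 g O, 19.9 g P.
Moles — Ca: 38.8 / 40.08 = 0.9681 mol; O: 41.3 / 16.00 = 2.581 mol; P: 19.9 / 30.97 = 0.6426 mol
Divide by the smallest (0.6426 mol P): Ca 1.507, O 4.017, P 1.000
Multiply by 2: Ca 3.01, O 8.03, P 2.00 → Ca3O8P2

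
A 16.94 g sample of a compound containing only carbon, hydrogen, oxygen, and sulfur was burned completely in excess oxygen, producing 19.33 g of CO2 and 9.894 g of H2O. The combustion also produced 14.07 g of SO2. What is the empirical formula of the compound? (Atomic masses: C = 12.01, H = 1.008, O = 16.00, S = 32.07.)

C2H5OS

mol C = 19.33 / 44.01 = 0.4392; mass C = 0.4392 × 12.01 = 5.275 g
mol H = 2 × (9.894 / 18.02) = 1.098; mass H = 1.098 × 1.008 = 1.107 g
mol S = 14.07 / 64.07 = 0.2196; mass S = 7.043 g
mass O = 16.94 − (13.42) = 3.515 g → mol O = 0.2197
Ratios (÷ 0.2196): C 2.000, H 5.000, O 1.000, S 1.000
→ C2H5OS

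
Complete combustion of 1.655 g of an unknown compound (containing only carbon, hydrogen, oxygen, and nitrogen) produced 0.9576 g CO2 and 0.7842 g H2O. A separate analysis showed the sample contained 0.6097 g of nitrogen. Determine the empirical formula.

CH4N2O2

mol C = 0.9576 / 44.01 = 0.02176; mass C = 0.02176 × 12.01 = 0.2613 g
mol H = 2 × (0.7842 / 18.02) = 0.08704; mass H = 0.08704 × 1.008 = 0.08773 g
mol N = 0.6097 / 14.01 = 0.04352
mass O = 1.655 − (0.9588) = 0.6962 g → mol O = 0.04352
Smallest is C at 0.02176 mol; normalising gives C 1.000, H 4.000, N 2.000, O 2.000
≈ 1:4:2:2 → CH4N2O2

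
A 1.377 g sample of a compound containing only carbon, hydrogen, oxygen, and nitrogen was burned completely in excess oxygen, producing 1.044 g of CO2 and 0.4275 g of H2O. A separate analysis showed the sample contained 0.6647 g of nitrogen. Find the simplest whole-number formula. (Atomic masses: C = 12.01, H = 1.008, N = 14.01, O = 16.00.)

mol C = 1.044 / 44.01 = 0.02372; mass C = 0.02372 × 12.01 = 0.2849 g
mol H = 2 × (0.4275 / 18.02) = 0.04745; mass H = 0.04745 × 1.008 = 0.04783 g
mol N = 0.6647 / 14.01 = 0.04744
mass O = 1.377 − (0.9974) = 0.3796 g → mol O = 0.02372
Smallest is C at 0.02372 mol; normalising gives C 1.000, H 2.000, N 2.000, O 1.000
→ CH2N2O

CH2N2O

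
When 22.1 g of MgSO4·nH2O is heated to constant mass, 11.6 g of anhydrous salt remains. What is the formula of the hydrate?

MgSO4·6H2O

Mass of water lost = 22.1 − 11.6 = 10.5 g → 10.5 / 18.02 = 0.5827 mol H2O
Molar mass of MgSO4 = 120.38 g/mol → mol MgSO4 = 11.6 / 120.38 = 0.09636
n = 0.5827 / 0.09636 = 6.05 ≈ 6 → MgSO4·6H2O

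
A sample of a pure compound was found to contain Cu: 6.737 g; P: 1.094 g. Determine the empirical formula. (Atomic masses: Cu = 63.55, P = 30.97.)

Cu: 6.737 g ÷ 63.55 g/mol = 0.106 mol
P: 1.094 g ÷ 30.97 g/mol = 0.03532 mol
Ratios (÷ 0.03532): Cu 3.001, P 1.000
→ Cu3P

Cu3P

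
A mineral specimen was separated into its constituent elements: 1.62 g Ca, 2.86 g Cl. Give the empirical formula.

CaCl2

Ca: 1.62 g ÷ 40.08 g/mol = 0.04042 mol
Cl: 2.86 g ÷ 35.45 g/mol = 0.08068 mol
Ratios (÷ 0.04042): Ca 1.000, Cl 1.996
→ CaCl2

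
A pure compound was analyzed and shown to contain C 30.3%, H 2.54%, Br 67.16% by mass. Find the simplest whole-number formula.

Assume 100 g: 30.3 g C, 2.54 g H, 67.16 g Br.
C: 30.3 g ÷ 12.01 g/mol = 2.523 mol
H: 2.54 g ÷ 1.008 g/mol = 2.52 mol
Br: 67.16 g ÷ 79.90 g/mol = 0.8406 mol
Ratios (÷ 0.8406): C 3.001, H 2.998, Br 1.000
≈ 3:3:1 → C3H3Br

C3H3Br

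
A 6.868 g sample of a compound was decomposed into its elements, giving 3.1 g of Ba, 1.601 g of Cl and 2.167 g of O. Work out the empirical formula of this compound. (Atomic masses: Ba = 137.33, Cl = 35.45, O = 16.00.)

n(Ba) = 3.1/137.33 = 0.02257, n(Cl) = 1.601/35.45 = 0.04516, n(O) = 2.167/16.00 = 0.1354
Ratios (÷ 0.02257): Ba 1.000, Cl 2.001, O 6.000
Ratio ≈ 1:2:6, so the empirical formula is BaCl2O6

BaCl2O6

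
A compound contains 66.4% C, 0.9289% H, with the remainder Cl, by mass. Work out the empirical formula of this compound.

C6HCl

Assume 100 g: 66.4 g C, 0.9289 g H, 32.671 g Cl.
C: 66.4 g ÷ 12.01 g/mol = 5.529 mol
H: 0.9289 g ÷ 1.008 g/mol = 0.9215 mol
Cl: 32.671 g ÷ 35.45 g/mol = 0.9216 mol
Divide by the smallest (0.9215 mol H): C 6.000, H 1.000, Cl 1.000
≈ 6:1:1 → C6HCl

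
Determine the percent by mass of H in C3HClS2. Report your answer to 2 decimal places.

0.74%

Molar mass = 3(12.01) + 1(1.008) + 1(35.45) + 2(32.07) = 136.628 g/mol
Mass of H per mole = 1 × 1.008 = 1.008 g
% H = 1.008 / 136.628 × 100 = 0.74%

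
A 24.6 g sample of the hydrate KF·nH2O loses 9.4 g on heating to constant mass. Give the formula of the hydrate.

KF·2H2O

Mass of anhydrous KF = 24.6 − 9.4 = 15.2 g
mol H2O = 9.4 / 18.02 = 0.5216
Molar mass of KF = 58.10 g/mol → mol KF = 15.2 / 58.10 = 0.2616
n = 0.5216 / 0.2616 = 1.99 ≈ 2 → KF·2H2O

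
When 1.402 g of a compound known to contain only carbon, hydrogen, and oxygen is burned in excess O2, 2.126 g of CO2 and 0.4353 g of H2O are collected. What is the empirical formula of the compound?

mol C = 2.126 / 44.01 = 0.04831; mass C = 0.04831 × 12.01 = 0.5802 g
mol H = 2 × (0.4353 / 18.02) = 0.04831; mass H = 0.04831 × 1.008 = 0.04870 g
mass O = 1.402 − (0.6289) = 0.7731 g → mol O = 0.04832
Ratios (÷ 0.04831): C 1.000, H 1.000, O 1.000
≈ 1:1:1 → CHO

CHO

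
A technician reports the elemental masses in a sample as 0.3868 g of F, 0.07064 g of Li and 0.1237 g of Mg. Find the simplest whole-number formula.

F4Li2Mg

Moles — F: 0.3868 / 19.00 = 0.02036 mol; Li: 0.07064 / 6.94 = 0.01018 mol; Mg: 0.1237 / 24.31 = 0.005088 mol
Smallest is Mg at 0.005088 mol; normalising gives F 4.001, Li 2.000, Mg 1.000
≈ 4:2:1 → F4Li2Mg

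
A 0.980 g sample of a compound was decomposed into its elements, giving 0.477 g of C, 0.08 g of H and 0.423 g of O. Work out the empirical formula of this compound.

C3H6O2

n(C) = 0.477/12.01 = 0.03972, n(H) = 0.08/1.008 = 0.07937, n(O) = 0.423/16.00 = 0.02644
Ratios (÷ 0.02644): C 1.502, H 3.002, O 1.000
×2: C 3.00, H 6.00, O 2.00 → C3H6O2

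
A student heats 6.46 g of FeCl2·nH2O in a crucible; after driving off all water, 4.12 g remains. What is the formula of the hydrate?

FeCl2·4H2O

Mass of water lost = 6.46 − 4.12 = 2.34 g → 2.34 / 18.02 = 0.1299 mol H2O
Molar mass of FeCl2 = 126.75 g/mol → mol FeCl2 = 4.12 / 126.75 = 0.0325
n = 0.1299 / 0.0325 = 3.99 ≈ 4 → FeCl2·4H2O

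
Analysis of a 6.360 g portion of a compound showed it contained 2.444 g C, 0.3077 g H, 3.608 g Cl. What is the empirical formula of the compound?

n(C) = 2.444/12.01 = 0.2035, n(H) = 0.3077/1.008 = 0.3053, n(Cl) = 3.608/35.45 = 0.1018
Ratios (÷ 0.1018): C 1.999, H 2.999, Cl 1.000
≈ 2:3:1 → C2H3Cl

C2H3Cl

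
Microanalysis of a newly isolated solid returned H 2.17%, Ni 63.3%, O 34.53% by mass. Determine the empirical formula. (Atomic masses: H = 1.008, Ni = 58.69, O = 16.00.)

Assume 100 g: 2.17 g H, 63.3 g Ni, 34.53 g O.
n(H) = 2.17/1.008 = 2.153, n(Ni) = 63.3/58.69 = 1.079, n(O) = 34.53/16.00 = 2.158
Smallest is Ni at 1.079 mol; normalising gives H 1.996, Ni 1.000, O 2.001
Ratio ≈ 2:1:2, so the empirical formula is H2NiO2

H2NiO2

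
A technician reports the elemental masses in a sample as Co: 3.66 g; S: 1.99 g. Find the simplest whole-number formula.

Co: 3.66 g ÷ 58.93 g/mol = 0.06211 mol
S: 1.99 g ÷ 32.07 g/mol = 0.06205 mol
Smallest is S at 0.06205 mol; normalising gives Co 1.001, S 1.000
≈ 1:1 → CoS

CoS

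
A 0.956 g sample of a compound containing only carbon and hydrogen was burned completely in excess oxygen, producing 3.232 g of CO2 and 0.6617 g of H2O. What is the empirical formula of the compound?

mol C = 3.232 / 44.01 = 0.07344; mass C = 0.07344 × 12.01 = 0.8820 g
mol H = 2 × (0.6617 / 18.02) = 0.07344; mass H = 0.07344 × 1.008 = 0.07403 g
Ratios (÷ 0.07344): C 1.000, H 1.000
→ CH

CH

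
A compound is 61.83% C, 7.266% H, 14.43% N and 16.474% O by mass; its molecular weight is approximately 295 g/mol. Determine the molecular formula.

C15H21N3O3

Assume 100 g: 61.83 g C, 7.266 g H, 14.43 g N, 16.474 g O.
Moles — C: 61.83 / 12.01 = 5.148 mol; H: 7.266 / 1.008 = 7.208 mol; N: 14.43 / 14.01 = 1.03 mol; O: 16.474 / 16.00 = 1.03 mol
Ratios (÷ 1.03): C 5.000, H 7.001, N 1.000, O 1.000
≈ 5:7:1:1 → C5H7NO
Empirical-formula mass = 97.12 g/mol
n = 295 / 97.12 = 3.04 ≈ 3
Molecular formula = (C5H7NO)×3 = C15H21N3O3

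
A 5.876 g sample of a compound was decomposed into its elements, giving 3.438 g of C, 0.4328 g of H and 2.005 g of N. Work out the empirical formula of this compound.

C2H3N

Moles — C: 3.438 / 12.01 = 0.2863 mol; H: 0.4328 / 1.008 = 0.4294 mol; N: 2.005 / 14.01 = 0.1431 mol
Smallest is N at 0.1431 mol; normalising gives C 2.000, H 3.000, N 1.000
≈ 2:3:1 → C2H3N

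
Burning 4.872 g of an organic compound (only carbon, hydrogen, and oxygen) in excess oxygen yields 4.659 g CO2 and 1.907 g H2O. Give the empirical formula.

mol C = 4.659 / 44.01 = 0.1059; mass C = 0.1059 × 12.01 = 1.271 g
mol H = 2 × (1.907 / 18.02) = 0.2117; mass H = 0.2117 × 1.008 = 0.2133 g
mass O = 4.872 − (1.485) = 3.387 g → mol O = 0.2117
Smallest is C at 0.1059 mol; normalising gives C 1.000, H 1.999, O 2.000
≈ 1:2:2 → CH2O2

CH2O2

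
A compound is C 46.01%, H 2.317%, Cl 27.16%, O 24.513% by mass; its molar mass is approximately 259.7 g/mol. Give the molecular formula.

C10H6Cl2O4

Assume 100 g: 46.01 g C, 2.317 g H, 27.16 g Cl, 24.513 g O.
C: 46.01 g ÷ 12.01 g/mol = 3.831 mol
H: 2.317 g ÷ 1.008 g/mol = 2.299 mol
Cl: 27.16 g ÷ 35.45 g/mol = 0.7661 mol
O: 24.513 g ÷ 16.00 g/mol = 1.532 mol
Ratios (÷ 0.7661): C 5.000, H 3.000, Cl 1.000, O 2.000
≈ 5:3:1:2 → C5H3ClO2
Empirical-formula mass = 130.52 g/mol
n = 259.7 / 130.52 = 1.99 ≈ 2
Molecular formula = (C5H3ClO2)×2 = C10H6Cl2O4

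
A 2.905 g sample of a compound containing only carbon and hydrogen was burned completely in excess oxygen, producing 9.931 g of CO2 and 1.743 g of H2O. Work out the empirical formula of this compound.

mol C = 9.931 / 44.01 = 0.2257; mass C = 0.2257 × 12.01 = 2.710 g
mol H = 2 × (1.743 / 18.02) = 0.1935; mass H = 0.1935 × 1.008 = 0.1950 g
Divide by the smallest (0.1935 mol H): C 1.166, H 1.000
Multiply by 6: C 7.00, H 6.00 → C7H6

C7H6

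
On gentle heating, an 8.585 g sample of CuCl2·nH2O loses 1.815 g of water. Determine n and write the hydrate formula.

Mass of anhydrous CuCl2 = 8.585 − 1.815 = 6.77 g
mol H2O = 1.815 / 18.02 = 0.1007
Molar mass of CuCl2 = 134.45 g/mol → mol CuCl2 = 6.77 / 134.45 = 0.05035
n = 0.1007 / 0.05035 = 2.00 ≈ 2 → CuCl2·2H2O

CuCl2·2H2O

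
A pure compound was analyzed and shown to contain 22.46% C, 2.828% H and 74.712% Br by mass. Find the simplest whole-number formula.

Assume 100 g: 22.46 g C, 2.828 g H, 74.712 g Br.
Moles — C: 22.46 / 12.01 = 1.87 mol; H: 2.828 / 1.008 = 2.806 mol; Br: 74.712 / 79.90 = 0.9351 mol
Ratios (÷ 0.9351): C 2.000, H 3.000, Br 1.000
→ C2H3Br

C2H3Br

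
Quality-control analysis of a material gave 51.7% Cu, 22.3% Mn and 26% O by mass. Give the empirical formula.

Cu2MnO4

Assume 100 g: 51.7 g Cu, 22.3 g Mn, 26 g O.
n(Cu) = 51.7/63.55 = 0.8135, n(Mn) = 22.3/54.94 = 0.4059, n(O) = 26/16.00 = 1.625
Ratios (÷ 0.4059): Cu 2.004, Mn 1.000, O 4.003
Ratio ≈ 2:1:4, so the empirical formula is Cu2MnO4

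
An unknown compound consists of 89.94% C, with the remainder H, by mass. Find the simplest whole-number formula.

C3H4

Assume 100 g: 89.94 g C, 10.06 g H.
C: 89.94 g ÷ 12.01 g/mol = 7.489 mol
H: 10.06 g ÷ 1.008 g/mol = 9.98 mol
Divide by the smallest (7.489 mol C): C 1.000, H 1.333
Scaling by 3: C 3.00, H 4.00 → C3H4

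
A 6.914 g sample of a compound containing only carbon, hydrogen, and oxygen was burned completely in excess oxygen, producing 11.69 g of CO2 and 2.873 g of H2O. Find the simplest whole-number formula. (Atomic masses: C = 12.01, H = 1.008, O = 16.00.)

C5H6O4

mol C = 11.69 / 44.01 = 0.2656; mass C = 0.2656 × 12.01 = 3.190 g
mol H = 2 × (2.873 / 18.02) = 0.3189; mass H = 0.3189 × 1.008 = 0.3214 g
mass O = 6.914 − (3.512) = 3.402 g → mol O = 0.2127
Ratios (÷ 0.2127): C 1.249, H 1.499, O 1.000
Multiply by 4: C 5.00, H 6.00, O 4.00 → C5H6O4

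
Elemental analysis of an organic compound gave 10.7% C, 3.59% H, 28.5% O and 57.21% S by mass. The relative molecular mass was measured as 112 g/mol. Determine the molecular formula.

CH4O2S2

Assume 100 g: 10.7 g C, 3.59 g H, 28.5 g O, 57.21 g S.
C: 10.7 g ÷ 12.01 g/mol = 0.8909 mol
H: 3.59 g ÷ 1.008 g/mol = 3.562 mol
O: 28.5 g ÷ 16.00 g/mol = 1.781 mol
S: 57.21 g ÷ 32.07 g/mol = 1.784 mol
Ratios (÷ 0.8909): C 1.000, H 3.998, O 1.999, S 2.002
Ratio ≈ 1:4:2:2, so the empirical formula is CH4O2S2
Empirical-formula mass = 112.18 g/mol
n = 112 / 112.18 = 1.00 ≈ 1
Molecular formula = empirical formula = CH4O2S2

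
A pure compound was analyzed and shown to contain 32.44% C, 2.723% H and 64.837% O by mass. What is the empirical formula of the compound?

Assume 100 g: 32.44 g C, 2.723 g H, 64.837 g O.
n(C) = 32.44/12.01 = 2.701, n(H) = 2.723/1.008 = 2.701, n(O) = 64.837/16.00 = 4.052
Divide by the smallest (2.701 mol C): C 1.000, H 1.000, O 1.500
×2: C 2.00, H 2.00, O 3.00 → C2H2O3

C2H2O3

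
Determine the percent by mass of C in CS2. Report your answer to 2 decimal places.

Molar mass = 1(12.01) + 2(32.07) = 76.150 g/mol
Mass of C per mole = 1 × 12.01 = 12.010 g
% C = 12.010 / 76.150 × 100 = 15.77%

15.77%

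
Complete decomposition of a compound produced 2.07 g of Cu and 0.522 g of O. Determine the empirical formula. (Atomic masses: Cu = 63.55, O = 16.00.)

CuO

n(Cu) = 2.07/63.55 = 0.03257, n(O) = 0.522/16.00 = 0.03263
Ratios (÷ 0.03257): Cu 1.000, O 1.002
→ CuO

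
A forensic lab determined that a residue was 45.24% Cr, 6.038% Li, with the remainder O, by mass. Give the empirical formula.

Assume 100 g: 45.24 g Cr, 6.038 g Li, 48.722 g O.
Moles — Cr: 45.24 / 52.00 = 0.87 mol; Li: 6.038 / 6.94 = 0.87 mol; O: 48.722 / 16.00 = 3.045 mol
Smallest is Cr at 0.87 mol; normalising gives Cr 1.000, Li 1.000, O 3.500
Multiply by 2: Cr 2.00, Li 2.00, O 7.00 → Cr2Li2O7

Cr2Li2O7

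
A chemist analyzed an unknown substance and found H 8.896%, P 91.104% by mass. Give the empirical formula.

H3P

Assume 100 g: 8.896 g H, 91.104 g P.
n(H) = 8.896/1.008 = 8.825, n(P) = 91.104/30.97 = 2.942
Ratios (÷ 2.942): H 3.000, P 1.000
≈ 3:1 → H3P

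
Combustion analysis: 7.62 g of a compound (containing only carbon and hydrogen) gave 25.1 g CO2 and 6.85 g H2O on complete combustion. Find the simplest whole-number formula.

C3H4

mol C = 25.1 / 44.01 = 0.5703; mass C = 0.5703 × 12.01 = 6.850 g
mol H = 2 × (6.85 / 18.02) = 0.7603; mass H = 0.7603 × 1.008 = 0.7663 g
Divide by the smallest (0.5703 mol C): C 1.000, H 1.333
Scaling by 3: C 3.00, H 4.00 → C3H4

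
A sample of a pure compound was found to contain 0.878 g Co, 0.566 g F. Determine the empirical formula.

CoF2

Co: 0.878 g ÷ 58.93 g/mol = 0.0149 mol
F: 0.566 g ÷ 19.00 g/mol = 0.02979 mol
Ratios (÷ 0.0149): Co 1.000, F 1.999
Ratio ≈ 1:2, so the empirical formula is CoF2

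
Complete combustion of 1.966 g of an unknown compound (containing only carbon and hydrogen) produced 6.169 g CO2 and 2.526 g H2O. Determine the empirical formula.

mol C = 6.169 / 44.01 = 0.1402; mass C = 0.1402 × 12.01 = 1.683 g
mol H = 2 × (2.526 / 18.02) = 0.2804; mass H = 0.2804 × 1.008 = 0.2826 g
Divide by the smallest (0.1402 mol C): C 1.000, H 2.000
Ratio ≈ 1:2, so the empirical formula is CH2

CH2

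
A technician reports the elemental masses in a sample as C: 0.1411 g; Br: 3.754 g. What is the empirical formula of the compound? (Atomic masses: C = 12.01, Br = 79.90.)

n(C) = 0.1411/12.01 = 0.01175, n(Br) = 3.754/79.90 = 0.04698
Divide by the smallest (0.01175 mol C): C 1.000, Br 3.999
Ratio ≈ 1:4, so the empirical formula is CBr4

CBr4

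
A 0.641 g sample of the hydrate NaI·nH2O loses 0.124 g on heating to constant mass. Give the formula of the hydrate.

NaI·2H2O

Mass of anhydrous NaI = 0.641 − 0.124 = 0.517 g
mol H2O = 0.124 / 18.02 = 0.006881
Molar mass of NaI = 149.89 g/mol → mol NaI = 0.517 / 149.89 = 0.003449
n = 0.006881 / 0.003449 = 2.00 ≈ 2 → NaI·2H2O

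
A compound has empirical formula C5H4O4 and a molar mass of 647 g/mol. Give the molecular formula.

C25H20O20

Empirical-formula mass = 128.08 g/mol
n = 647 / 128.08 = 5.05 ≈ 5
Molecular formula = (C5H4O4)5 = C25H20O20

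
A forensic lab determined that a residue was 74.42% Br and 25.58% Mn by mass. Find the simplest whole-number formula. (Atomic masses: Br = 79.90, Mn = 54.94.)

Assume 100 g: 74.42 g Br, 25.58 g Mn.
Moles — Br: 74.42 / 79.90 = 0.9314 mol; Mn: 25.58 / 54.94 = 0.4656 mol
Smallest is Mn at 0.4656 mol; normalising gives Br 2.000, Mn 1.000
→ Br2Mn

Br2Mn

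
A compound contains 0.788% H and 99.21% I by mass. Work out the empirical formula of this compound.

HI

Assume 100 g: 0.788 g H, 99.21 g I.
H: 0.788 g ÷ 1.008 g/mol = 0.7817 mol
I: 99.21 g ÷ 126.90 g/mol = 0.7818 mol
Ratios (÷ 0.7817): H 1.000, I 1.000
→ HI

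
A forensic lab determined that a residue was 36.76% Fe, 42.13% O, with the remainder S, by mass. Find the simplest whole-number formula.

Assume 100 g: 36.76 g Fe, 42.13 g O, 21.11 g S.
Moles — Fe: 36.76 / 55.85 = 0.6582 mol; O: 42.13 / 16.00 = 2.633 mol; S: 21.11 / 32.07 = 0.6582 mol
Divide by the smallest (0.6582 mol Fe): Fe 1.000, O 4.001, S 1.000
→ FeO4S

FeO4S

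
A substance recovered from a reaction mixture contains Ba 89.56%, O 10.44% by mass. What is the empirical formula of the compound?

BaO

Assume 100 g: 89.56 g Ba, 10.44 g O.
Ba: 89.56 g ÷ 137.33 g/mol = 0.6522 mol
O: 10.44 g ÷ 16.00 g/mol = 0.6525 mol
Smallest is Ba at 0.6522 mol; normalising gives Ba 1.000, O 1.001
≈ 1:1 → BaO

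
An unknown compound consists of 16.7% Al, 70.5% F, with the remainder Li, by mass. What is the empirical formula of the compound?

Assume 100 g: 16.7 g Al, 70.5 g F, 12.8 g Li.
Moles — Al: 16.7 / 26.98 = 0.619 mol; F: 70.5 / 19.00 = 3.711 mol; Li: 12.8 / 6.94 = 1.844 mol
Smallest is Al at 0.619 mol; normalising gives Al 1.000, F 5.995, Li 2.980
Ratio ≈ 1:6:3, so the empirical formula is AlF6Li3

AlF6Li3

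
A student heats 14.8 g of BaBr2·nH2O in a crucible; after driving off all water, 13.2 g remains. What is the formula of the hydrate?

Mass of water lost = 14.8 − 13.2 = 1.6 g → 1.6 / 18.02 = 0.08879 mol H2O
Molar mass of BaBr2 = 297.13 g/mol → mol BaBr2 = 13.2 / 297.13 = 0.04442
n = 0.08879 / 0.04442 = 2.00 ≈ 2 → BaBr2·2H2O

BaBr2·2H2O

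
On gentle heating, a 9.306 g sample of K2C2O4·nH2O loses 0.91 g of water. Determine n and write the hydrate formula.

K2C2O4·H2O

Mass of anhydrous K2C2O4 = 9.306 − 0.91 = 8.396 g
mol H2O = 0.91 / 18.02 = 0.0505
Molar mass of K2C2O4 = 166.22 g/mol → mol K2C2O4 = 8.396 / 166.22 = 0.05051
n = 0.0505 / 0.05051 = 1.00 ≈ 1 → K2C2O4·H2O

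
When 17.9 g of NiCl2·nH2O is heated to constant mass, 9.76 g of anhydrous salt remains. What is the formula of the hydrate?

Mass of water lost = 17.9 − 9.76 = 8.14 g → 8.14 / 18.02 = 0.4517 mol H2O
Molar mass of NiCl2 = 129.59 g/mol → mol NiCl2 = 9.76 / 129.59 = 0.07531
n = 0.4517 / 0.07531 = 6.00 ≈ 6 → NiCl2·6H2O

NiCl2·6H2O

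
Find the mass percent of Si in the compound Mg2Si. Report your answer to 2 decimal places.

36.62%

Molar mass = 2(24.31) + 1(28.09) = 76.710 g/mol
Mass of Si per mole = 1 × 28.09 = 28.090 g
% Si = 28.090 / 76.710 × 100 = 36.62%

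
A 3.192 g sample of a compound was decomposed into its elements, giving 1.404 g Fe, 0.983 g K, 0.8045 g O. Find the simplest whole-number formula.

FeKO2

Fe: 1.404 g ÷ 55.85 g/mol = 0.02514 mol
K: 0.983 g ÷ 39.10 g/mol = 0.02514 mol
O: 0.8045 g ÷ 16.00 g/mol = 0.05028 mol
Divide by the smallest (0.02514 mol Fe): Fe 1.000, K 1.000, O 2.000
→ FeKO2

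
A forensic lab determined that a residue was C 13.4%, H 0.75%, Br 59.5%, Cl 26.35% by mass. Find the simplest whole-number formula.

C3H2Br2Cl2

Assume 100 g: 13.4 g C, 0.75 g H, 59.5 g Br, 26.35 g Cl.
C: 13.4 g ÷ 12.01 g/mol = 1.116 mol
H: 0.75 g ÷ 1.008 g/mol = 0.744 mol
Br: 59.5 g ÷ 79.90 g/mol = 0.7447 mol
Cl: 26.35 g ÷ 35.45 g/mol = 0.7433 mol
Ratios (÷ 0.7433): C 1.501, H 1.001, Br 1.002, Cl 1.000
×2: C 3.00, H 2.00, Br 2.00, Cl 2.00 → C3H2Br2Cl2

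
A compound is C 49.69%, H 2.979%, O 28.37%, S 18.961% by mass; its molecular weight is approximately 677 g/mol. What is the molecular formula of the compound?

C28H20O12S4

Assume 100 g: 49.69 g C, 2.979 g H, 28.37 g O, 18.961 g S.
Moles — C: 49.69 / 12.01 = 4.137 mol; H: 2.979 / 1.008 = 2.955 mol; O: 28.37 / 16.00 = 1.773 mol; S: 18.961 / 32.07 = 0.5912 mol
Divide by the smallest (0.5912 mol S): C 6.998, H 4.999, O 2.999, S 1.000
Ratio ≈ 7:5:3:1, so the empirical formula is C7H5O3S
Empirical-formula mass = 169.18 g/mol
n = 677 / 169.18 = 4.00 ≈ 4
Molecular formula = (C7H5O3S)×4 = C28H20O12S4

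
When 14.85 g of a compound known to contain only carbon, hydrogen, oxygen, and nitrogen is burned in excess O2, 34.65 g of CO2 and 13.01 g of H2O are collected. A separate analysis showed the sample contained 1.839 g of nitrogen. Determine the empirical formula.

mol C = 34.65 / 44.01 = 0.7873; mass C = 0.7873 × 12.01 = 9.456 g
mol H = 2 × (13.01 / 18.02) = 1.444; mass H = 1.444 × 1.008 = 1.456 g
mol N = 1.839 / 14.01 = 0.1313
mass O = 14.85 − (12.75) = 2.100 g → mol O = 0.1312
Ratios (÷ 0.1312): C 5.999, H 11.003, N 1.000, O 1.000
Ratio ≈ 6:11:1:1, so the empirical formula is C6H11NO

C6H11NO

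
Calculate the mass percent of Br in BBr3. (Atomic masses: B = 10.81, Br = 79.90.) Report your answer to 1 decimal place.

95.7%

Molar mass = 1(10.81) + 3(79.90) = 250.510 g/mol
Mass of Br per mole = 3 × 79.90 = 239.700 g
% Br = 239.700 / 250.510 × 100 = 95.7%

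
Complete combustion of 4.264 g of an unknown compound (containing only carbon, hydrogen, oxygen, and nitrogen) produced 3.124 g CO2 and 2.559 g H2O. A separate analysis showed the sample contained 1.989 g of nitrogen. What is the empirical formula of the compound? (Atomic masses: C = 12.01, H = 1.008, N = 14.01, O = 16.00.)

CH4N2O

mol C = 3.124 / 44.01 = 0.07098; mass C = 0.07098 × 12.01 = 0.8525 g
mol H = 2 × (2.559 / 18.02) = 0.2840; mass H = 0.2840 × 1.008 = 0.2863 g
mol N = 1.989 / 14.01 = 0.1420
mass O = 4.264 − (3.128) = 1.136 g → mol O = 0.07101
Divide by the smallest (0.07098 mol C): C 1.000, H 4.001, N 2.000, O 1.000
Ratio ≈ 1:4:2:1, so the empirical formula is CH4N2O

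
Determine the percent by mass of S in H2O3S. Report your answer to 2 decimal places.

Molar mass = 2(1.008) + 3(16.00) + 1(32.07) = 82.086 g/mol
Mass of S per mole = 1 × 32.07 = 32.070 g
% S = 32.070 / 82.086 × 100 = 39.07%

39.07%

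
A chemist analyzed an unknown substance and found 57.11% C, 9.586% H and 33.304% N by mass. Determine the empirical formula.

C2H4N

Assume 100 g: 57.11 g C, 9.586 g H, 33.304 g N.
Moles — C: 57.11 / 12.01 = 4.755 mol; H: 9.586 / 1.008 = 9.51 mol; N: 33.304 / 14.01 = 2.377 mol
Smallest is N at 2.377 mol; normalising gives C 2.000, H 4.001, N 1.000
≈ 2:4:1 → C2H4N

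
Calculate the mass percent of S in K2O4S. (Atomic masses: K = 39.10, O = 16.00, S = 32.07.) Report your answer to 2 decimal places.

Molar mass = 2(39.10) + 4(16.00) + 1(32.07) = 174.270 g/mol
Mass of S per mole = 1 × 32.07 = 32.070 g
% S = 32.070 / 174.270 × 100 = 18.40%

18.40%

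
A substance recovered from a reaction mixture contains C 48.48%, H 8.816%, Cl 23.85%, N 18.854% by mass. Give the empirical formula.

C6H13ClN2

Assume 100 g: 48.48 g C, 8.816 g H, 23.85 g Cl, 18.854 g N.
C: 48.48 g ÷ 12.01 g/mol = 4.037 mol
H: 8.816 g ÷ 1.008 g/mol = 8.746 mol
Cl: 23.85 g ÷ 35.45 g/mol = 0.6728 mol
N: 18.854 g ÷ 14.01 g/mol = 1.346 mol
Divide by the smallest (0.6728 mol Cl): C 6.000, H 13.000, Cl 1.000, N 2.000
Ratio ≈ 6:13:1:2, so the empirical formula is C6H13ClN2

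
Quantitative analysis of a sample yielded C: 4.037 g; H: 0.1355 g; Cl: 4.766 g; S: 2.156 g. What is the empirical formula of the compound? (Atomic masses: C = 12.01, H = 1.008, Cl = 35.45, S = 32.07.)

C5H2Cl2S

C: 4.037 g ÷ 12.01 g/mol = 0.3361 mol
H: 0.1355 g ÷ 1.008 g/mol = 0.1344 mol
Cl: 4.766 g ÷ 35.45 g/mol = 0.1344 mol
S: 2.156 g ÷ 32.07 g/mol = 0.06723 mol
Ratios (÷ 0.06723): C 5.000, H 2.000, Cl 2.000, S 1.000
≈ 5:2:2:1 → C5H2Cl2S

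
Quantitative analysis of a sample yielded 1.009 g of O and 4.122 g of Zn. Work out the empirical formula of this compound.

n(O) = 1.009/16.00 = 0.06306, n(Zn) = 4.122/65.38 = 0.06305
Ratios (÷ 0.06305): O 1.000, Zn 1.000
→ OZn

OZn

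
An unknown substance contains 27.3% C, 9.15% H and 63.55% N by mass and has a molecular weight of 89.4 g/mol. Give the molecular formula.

C2H8N4

Assume 100 g: 27.3 g C, 9.15 g H, 63.55 g N.
n(C) = 27.3/12.01 = 2.273, n(H) = 9.15/1.008 = 9.077, n(N) = 63.55/14.01 = 4.536
Divide by the smallest (2.273 mol C): C 1.000, H 3.993, N 1.996
→ CH4N2
Empirical-formula mass = 44.06 g/mol
n = 89.4 / 44.06 = 2.03 ≈ 2
Molecular formula = (CH4N2)×2 = C2H8N4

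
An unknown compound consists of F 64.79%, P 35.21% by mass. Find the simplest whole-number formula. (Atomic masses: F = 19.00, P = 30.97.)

F3P

Assume 100 g: 64.79 g F, 35.21 g P.
Moles — F: 64.79 / 19.00 = 3.41 mol; P: 35.21 / 30.97 = 1.137 mol
Ratios (÷ 1.137): F 2.999, P 1.000
≈ 3:1 → F3P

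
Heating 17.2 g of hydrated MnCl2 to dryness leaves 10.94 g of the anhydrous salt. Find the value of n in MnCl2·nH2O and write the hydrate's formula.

Mass of water lost = 17.2 − 10.94 = 6.26 g → 6.26 / 18.02 = 0.3474 mol H2O
Molar mass of MnCl2 = 125.84 g/mol → mol MnCl2 = 10.94 / 125.84 = 0.08694
n = 0.3474 / 0.08694 = 4.00 ≈ 4 → MnCl2·4H2O

MnCl2·4H2O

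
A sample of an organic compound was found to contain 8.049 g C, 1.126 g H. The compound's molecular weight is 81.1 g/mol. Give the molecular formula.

C6H10

n(C) = 8.049/12.01 = 0.6702, n(H) = 1.126/1.008 = 1.117
Ratios (÷ 0.6702): C 1.000, H 1.667
Multiply by 3: C 3.00, H 5.00 → C3H5
Empirical-formula mass = 41.07 g/mol
n = 81.1 / 41.07 = 1.97 ≈ 2
Molecular formula = (C3H5)×2 = C6H10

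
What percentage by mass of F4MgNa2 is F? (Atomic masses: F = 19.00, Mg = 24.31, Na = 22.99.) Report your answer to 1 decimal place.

Molar mass = 4(19.00) + 1(24.31) + 2(22.99) = 146.290 g/mol
Mass of F per mole = 4 × 19.00 = 76.000 g
% F = 76.000 / 146.290 × 100 = 52.0%

52.0%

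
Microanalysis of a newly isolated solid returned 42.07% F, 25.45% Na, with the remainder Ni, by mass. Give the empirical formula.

Assume 100 g: 42.07 g F, 25.45 g Na, 32.48 g Ni.
Moles — F: 42.07 / 19.00 = 2.214 mol; Na: 25.45 / 22.99 = 1.107 mol; Ni: 32.48 / 58.69 = 0.5534 mol
Divide by the smallest (0.5534 mol Ni): F 4.001, Na 2.000, Ni 1.000
Ratio ≈ 4:2:1, so the empirical formula is F4Na2Ni

F4Na2Ni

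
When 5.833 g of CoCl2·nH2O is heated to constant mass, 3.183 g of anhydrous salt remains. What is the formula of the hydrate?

CoCl2·6H2O

Mass of water lost = 5.833 − 3.183 = 2.65 g → 2.65 / 18.02 = 0.1471 mol H2O
Molar mass of CoCl2 = 129.83 g/mol → mol CoCl2 = 3.183 / 129.83 = 0.02452
n = 0.1471 / 0.02452 = 6.00 ≈ 6 → CoCl2·6H2O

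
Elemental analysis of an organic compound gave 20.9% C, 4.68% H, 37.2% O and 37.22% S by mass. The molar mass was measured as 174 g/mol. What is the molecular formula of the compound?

C3H8O4S2

Assume 100 g: 20.9 g C, 4.68 g H, 37.2 g O, 37.22 g S.
n(C) = 20.9/12.01 = 1.74, n(H) = 4.68/1.008 = 4.643, n(O) = 37.2/16.00 = 2.325, n(S) = 37.22/32.07 = 1.161
Smallest is S at 1.161 mol; normalising gives C 1.499, H 4.000, O 2.003, S 1.000
×2: C 3.00, H 8.00, O 4.01, S 2.00 → C3H8O4S2
Empirical-formula mass = 172.23 g/mol
n = 174 / 172.23 = 1.01 ≈ 1
Molecular formula = empirical formula = C3H8O4S2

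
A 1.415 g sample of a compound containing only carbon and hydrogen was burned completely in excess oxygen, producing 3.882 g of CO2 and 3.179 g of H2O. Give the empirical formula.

CH4

mol C = 3.882 / 44.01 = 0.08821; mass C = 0.08821 × 12.01 = 1.059 g
mol H = 2 × (3.179 / 18.02) = 0.3528; mass H = 0.3528 × 1.008 = 0.3557 g
Smallest is C at 0.08821 mol; normalising gives C 1.000, H 4.000
≈ 1:4 → CH4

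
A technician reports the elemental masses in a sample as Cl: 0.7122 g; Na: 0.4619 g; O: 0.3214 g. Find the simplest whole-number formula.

ClNaO

Moles — Cl: 0.7122 / 35.45 = 0.02009 mol; Na: 0.4619 / 22.99 = 0.02009 mol; O: 0.3214 / 16.00 = 0.02009 mol
Divide by the smallest (0.02009 mol O): Cl 1.000, Na 1.000, O 1.000
Ratio ≈ 1:1:1, so the empirical formula is ClNaO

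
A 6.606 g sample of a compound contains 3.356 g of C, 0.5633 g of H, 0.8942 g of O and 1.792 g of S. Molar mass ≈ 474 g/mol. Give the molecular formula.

Moles — C: 3.356 / 12.01 = 0.2794 mol; H: 0.5633 / 1.008 = 0.5588 mol; O: 0.8942 / 16.00 = 0.05589 mol; S: 1.792 / 32.07 = 0.05588 mol
Ratios (÷ 0.05588): C 5.001, H 10.001, O 1.000, S 1.000
→ C5H10OS
Empirical-formula mass = 118.20 g/mol
n = 474 / 118.20 = 4.01 ≈ 4
Molecular formula = (C5H10OS)×4 = C20H40O4S4

C20H40O4S4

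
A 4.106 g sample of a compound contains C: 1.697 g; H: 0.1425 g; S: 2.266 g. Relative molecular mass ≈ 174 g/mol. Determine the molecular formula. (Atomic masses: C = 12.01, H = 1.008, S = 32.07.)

Moles — C: 1.697 / 12.01 = 0.1413 mol; H: 0.1425 / 1.008 = 0.1414 mol; S: 2.266 / 32.07 = 0.07066 mol
Ratios (÷ 0.07066): C 2.000, H 2.001, S 1.000
≈ 2:2:1 → C2H2S
Empirical-formula mass = 58.11 g/mol
n = 174 / 58.11 = 2.99 ≈ 3
Molecular formula = (C2H2S)×3 = C6H6S3

C6H6S3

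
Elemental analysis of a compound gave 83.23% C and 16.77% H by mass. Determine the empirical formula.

Assume 100 g: 83.23 g C, 16.77 g H.
Moles — C: 83.23 / 12.01 = 6.93 mol; H: 16.77 / 1.008 = 16.64 mol
Smallest is C at 6.93 mol; normalising gives C 1.000, H 2.401
×5: C 5.00, H 12.00 → C5H12

C5H12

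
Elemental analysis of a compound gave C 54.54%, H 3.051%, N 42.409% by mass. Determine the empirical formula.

C3H2N2

Assume 100 g: 54.54 g C, 3.051 g H, 42.409 g N.
C: 54.54 g ÷ 12.01 g/mol = 4.541 mol
H: 3.051 g ÷ 1.008 g/mol = 3.027 mol
N: 42.409 g ÷ 14.01 g/mol = 3.027 mol
Smallest is H at 3.027 mol; normalising gives C 1.500, H 1.000, N 1.000
Scaling by 2: C 3.00, H 2.00, N 2.00 → C3H2N2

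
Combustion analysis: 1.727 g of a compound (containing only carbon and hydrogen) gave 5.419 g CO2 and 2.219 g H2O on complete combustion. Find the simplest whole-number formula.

CH2

mol C = 5.419 / 44.01 = 0.1231; mass C = 0.1231 × 12.01 = 1.479 g
mol H = 2 × (2.219 / 18.02) = 0.2463; mass H = 0.2463 × 1.008 = 0.2483 g
Ratios (÷ 0.1231): C 1.000, H 2.000
Ratio ≈ 1:2, so the empirical formula is CH2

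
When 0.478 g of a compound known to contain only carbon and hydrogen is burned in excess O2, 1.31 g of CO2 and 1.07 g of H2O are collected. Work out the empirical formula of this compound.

mol C = 1.31 / 44.01 = 0.02977; mass C = 0.02977 × 12.01 = 0.3575 g
mol H = 2 × (1.07 / 18.02) = 0.1188; mass H = 0.1188 × 1.008 = 0.1197 g
Divide by the smallest (0.02977 mol C): C 1.000, H 3.990
→ CH4

CH4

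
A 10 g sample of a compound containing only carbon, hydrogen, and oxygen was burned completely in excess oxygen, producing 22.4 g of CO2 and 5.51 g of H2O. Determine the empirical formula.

C5H6O2

mol C = 22.4 / 44.01 = 0.5090; mass C = 0.5090 × 12.01 = 6.113 g
mol H = 2 × (5.51 / 18.02) = 0.6115; mass H = 0.6115 × 1.008 = 0.6164 g
mass O = 10 − (6.729) = 3.271 g → mol O = 0.2044
Ratios (÷ 0.2044): C 2.490, H 2.992, O 1.000
Scaling by 2: C 4.98, H 5.98, O 2.00 → C5H6O2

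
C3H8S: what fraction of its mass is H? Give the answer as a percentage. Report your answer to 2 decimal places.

Molar mass = 3(12.01) + 8(1.008) + 1(32.07) = 76.164 g/mol
Mass of H per mole = 8 × 1.008 = 8.064 g
% H = 8.064 / 76.164 × 100 = 10.59%

10.59%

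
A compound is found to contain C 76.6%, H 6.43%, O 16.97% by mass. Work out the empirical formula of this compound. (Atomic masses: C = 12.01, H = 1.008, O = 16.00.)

Assume 100 g: 76.6 g C, 6.43 g H, 16.97 g O.
Moles — C: 76.6 / 12.01 = 6.378 mol; H: 6.43 / 1.008 = 6.379 mol; O: 16.97 / 16.00 = 1.061 mol
Divide by the smallest (1.061 mol O): C 6.013, H 6.014, O 1.000
→ C6H6O

C6H6O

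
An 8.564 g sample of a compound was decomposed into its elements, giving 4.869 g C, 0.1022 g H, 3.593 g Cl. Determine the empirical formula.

C4HCl

Moles — C: 4.869 / 12.01 = 0.4054 mol; H: 0.1022 / 1.008 = 0.1014 mol; Cl: 3.593 / 35.45 = 0.1014 mol
Smallest is Cl at 0.1014 mol; normalising gives C 4.000, H 1.000, Cl 1.000
→ C4HCl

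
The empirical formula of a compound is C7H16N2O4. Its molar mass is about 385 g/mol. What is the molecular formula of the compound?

C14H32N4O8

Empirical-formula mass = 192.22 g/mol
n = 385 / 192.22 = 2.00 ≈ 2
Molecular formula = (C7H16N2O4)2 = C14H32N4O8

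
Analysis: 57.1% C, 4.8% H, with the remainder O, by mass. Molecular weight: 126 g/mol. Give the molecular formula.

Assume 100 g: 57.1 g C, 4.8 g H, 38.1 g O.
n(C) = 57.1/12.01 = 4.754, n(H) = 4.8/1.008 = 4.762, n(O) = 38.1/16.00 = 2.381
Smallest is O at 2.381 mol; normalising gives C 1.997, H 2.000, O 1.000
≈ 2:2:1 → C2H2O
Empirical-formula mass = 42.04 g/mol
n = 126 / 42.04 = 3.00 ≈ 3
Molecular formula = (C2H2O)×3 = C6H6O3

C6H6O3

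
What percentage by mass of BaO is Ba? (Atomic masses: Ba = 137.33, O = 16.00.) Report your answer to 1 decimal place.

89.6%

Molar mass = 1(137.33) + 1(16.00) = 153.330 g/mol
Mass of Ba per mole = 1 × 137.33 = 137.330 g
% Ba = 137.330 / 153.330 × 100 = 89.6%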